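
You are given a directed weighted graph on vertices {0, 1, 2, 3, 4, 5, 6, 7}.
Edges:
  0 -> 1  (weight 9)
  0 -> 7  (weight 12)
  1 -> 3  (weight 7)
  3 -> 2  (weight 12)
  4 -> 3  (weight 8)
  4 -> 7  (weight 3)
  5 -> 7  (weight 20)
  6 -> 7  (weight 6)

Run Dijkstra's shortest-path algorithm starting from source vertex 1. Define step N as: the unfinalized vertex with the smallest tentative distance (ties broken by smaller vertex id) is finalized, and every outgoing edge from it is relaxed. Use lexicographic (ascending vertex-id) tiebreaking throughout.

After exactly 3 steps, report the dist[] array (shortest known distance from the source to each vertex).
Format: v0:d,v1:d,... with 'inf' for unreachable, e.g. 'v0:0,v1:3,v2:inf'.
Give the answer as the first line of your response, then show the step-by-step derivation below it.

v0:inf,v1:0,v2:19,v3:7,v4:inf,v5:inf,v6:inf,v7:inf

step 1: dist = v0:inf,v1:0,v2:inf,v3:7,v4:inf,v5:inf,v6:inf,v7:inf
step 2: dist = v0:inf,v1:0,v2:19,v3:7,v4:inf,v5:inf,v6:inf,v7:inf
step 3: dist = v0:inf,v1:0,v2:19,v3:7,v4:inf,v5:inf,v6:inf,v7:inf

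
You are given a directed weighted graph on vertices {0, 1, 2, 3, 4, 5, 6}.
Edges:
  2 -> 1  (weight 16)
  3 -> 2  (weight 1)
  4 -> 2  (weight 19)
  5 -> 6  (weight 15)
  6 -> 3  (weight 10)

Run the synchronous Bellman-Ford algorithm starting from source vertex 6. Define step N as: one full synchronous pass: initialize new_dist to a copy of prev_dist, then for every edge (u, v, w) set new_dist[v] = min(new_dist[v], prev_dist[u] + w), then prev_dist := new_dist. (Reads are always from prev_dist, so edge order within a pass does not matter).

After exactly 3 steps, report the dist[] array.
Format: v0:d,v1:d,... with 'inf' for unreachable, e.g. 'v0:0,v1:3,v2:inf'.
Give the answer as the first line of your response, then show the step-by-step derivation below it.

v0:inf,v1:27,v2:11,v3:10,v4:inf,v5:inf,v6:0

step 1: dist = v0:inf,v1:inf,v2:inf,v3:10,v4:inf,v5:inf,v6:0
step 2: dist = v0:inf,v1:inf,v2:11,v3:10,v4:inf,v5:inf,v6:0
step 3: dist = v0:inf,v1:27,v2:11,v3:10,v4:inf,v5:inf,v6:0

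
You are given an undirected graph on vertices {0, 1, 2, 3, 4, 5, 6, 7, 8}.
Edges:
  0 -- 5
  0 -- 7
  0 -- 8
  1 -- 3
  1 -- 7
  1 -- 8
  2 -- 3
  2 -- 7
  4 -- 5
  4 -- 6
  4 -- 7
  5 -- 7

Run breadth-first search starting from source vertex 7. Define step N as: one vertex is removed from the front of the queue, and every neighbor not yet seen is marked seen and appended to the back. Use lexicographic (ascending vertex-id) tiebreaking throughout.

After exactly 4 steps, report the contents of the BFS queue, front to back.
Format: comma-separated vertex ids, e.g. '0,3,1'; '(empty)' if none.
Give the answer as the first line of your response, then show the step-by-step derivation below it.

4,5,8,3

step 1: dequeue 7; queue=[0,1,2,4,5]; order=7
step 2: dequeue 0; queue=[1,2,4,5,8]; order=7,0
step 3: dequeue 1; queue=[2,4,5,8,3]; order=7,0,1
step 4: dequeue 2; queue=[4,5,8,3]; order=7,0,1,2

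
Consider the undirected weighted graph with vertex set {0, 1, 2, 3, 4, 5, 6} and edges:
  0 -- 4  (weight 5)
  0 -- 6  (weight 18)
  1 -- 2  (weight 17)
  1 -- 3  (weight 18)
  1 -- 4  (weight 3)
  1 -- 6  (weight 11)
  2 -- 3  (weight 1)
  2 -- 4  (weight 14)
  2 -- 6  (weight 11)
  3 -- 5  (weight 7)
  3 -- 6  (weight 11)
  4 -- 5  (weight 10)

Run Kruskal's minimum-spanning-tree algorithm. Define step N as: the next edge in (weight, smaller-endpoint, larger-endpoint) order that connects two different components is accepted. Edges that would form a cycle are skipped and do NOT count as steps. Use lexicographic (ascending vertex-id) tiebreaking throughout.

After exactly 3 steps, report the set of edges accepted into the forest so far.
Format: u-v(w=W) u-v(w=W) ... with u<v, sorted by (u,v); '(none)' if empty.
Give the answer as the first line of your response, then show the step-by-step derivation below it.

0-4(w=5) 1-4(w=3) 2-3(w=1)

step 1: add edge 2-3 (w=1); MST = {2-3(w=1)}
step 2: add edge 1-4 (w=3); MST = {1-4(w=3) 2-3(w=1)}
step 3: add edge 0-4 (w=5); MST = {0-4(w=5) 1-4(w=3) 2-3(w=1)}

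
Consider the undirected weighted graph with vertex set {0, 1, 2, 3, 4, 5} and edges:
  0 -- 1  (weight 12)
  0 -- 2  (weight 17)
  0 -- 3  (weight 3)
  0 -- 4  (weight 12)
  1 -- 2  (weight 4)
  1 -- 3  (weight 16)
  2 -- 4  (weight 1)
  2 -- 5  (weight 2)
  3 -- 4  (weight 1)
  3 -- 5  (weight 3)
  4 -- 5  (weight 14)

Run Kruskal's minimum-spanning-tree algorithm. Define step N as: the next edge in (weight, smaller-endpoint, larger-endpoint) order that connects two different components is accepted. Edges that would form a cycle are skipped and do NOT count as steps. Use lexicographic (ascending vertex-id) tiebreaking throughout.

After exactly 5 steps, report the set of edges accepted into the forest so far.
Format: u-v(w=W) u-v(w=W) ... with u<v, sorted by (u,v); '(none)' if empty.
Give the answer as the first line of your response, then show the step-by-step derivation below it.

0-3(w=3) 1-2(w=4) 2-4(w=1) 2-5(w=2) 3-4(w=1)

step 1: add edge 2-4 (w=1); MST = {2-4(w=1)}
step 2: add edge 3-4 (w=1); MST = {2-4(w=1) 3-4(w=1)}
step 3: add edge 2-5 (w=2); MST = {2-4(w=1) 2-5(w=2) 3-4(w=1)}
step 4: add edge 0-3 (w=3); MST = {0-3(w=3) 2-4(w=1) 2-5(w=2) 3-4(w=1)}
step 5: add edge 1-2 (w=4); MST = {0-3(w=3) 1-2(w=4) 2-4(w=1) 2-5(w=2) 3-4(w=1)}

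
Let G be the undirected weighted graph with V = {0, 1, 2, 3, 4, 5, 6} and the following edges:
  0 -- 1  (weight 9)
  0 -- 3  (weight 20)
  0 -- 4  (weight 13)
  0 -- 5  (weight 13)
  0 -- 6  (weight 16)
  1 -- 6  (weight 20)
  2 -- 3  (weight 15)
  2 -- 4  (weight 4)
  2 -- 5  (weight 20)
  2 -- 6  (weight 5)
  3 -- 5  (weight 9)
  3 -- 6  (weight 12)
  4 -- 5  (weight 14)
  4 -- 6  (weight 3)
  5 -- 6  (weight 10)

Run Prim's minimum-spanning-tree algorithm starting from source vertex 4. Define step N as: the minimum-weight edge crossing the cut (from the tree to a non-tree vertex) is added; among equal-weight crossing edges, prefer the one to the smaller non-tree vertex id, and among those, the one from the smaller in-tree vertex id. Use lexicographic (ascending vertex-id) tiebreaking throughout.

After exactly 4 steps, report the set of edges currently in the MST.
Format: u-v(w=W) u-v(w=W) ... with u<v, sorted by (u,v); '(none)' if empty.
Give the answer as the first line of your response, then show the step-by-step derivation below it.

2-4(w=4) 3-5(w=9) 4-6(w=3) 5-6(w=10)

step 1: add edge 4-6 (w=3); MST = {4-6(w=3)}
step 2: add edge 2-4 (w=4); MST = {2-4(w=4) 4-6(w=3)}
step 3: add edge 5-6 (w=10); MST = {2-4(w=4) 4-6(w=3) 5-6(w=10)}
step 4: add edge 3-5 (w=9); MST = {2-4(w=4) 3-5(w=9) 4-6(w=3) 5-6(w=10)}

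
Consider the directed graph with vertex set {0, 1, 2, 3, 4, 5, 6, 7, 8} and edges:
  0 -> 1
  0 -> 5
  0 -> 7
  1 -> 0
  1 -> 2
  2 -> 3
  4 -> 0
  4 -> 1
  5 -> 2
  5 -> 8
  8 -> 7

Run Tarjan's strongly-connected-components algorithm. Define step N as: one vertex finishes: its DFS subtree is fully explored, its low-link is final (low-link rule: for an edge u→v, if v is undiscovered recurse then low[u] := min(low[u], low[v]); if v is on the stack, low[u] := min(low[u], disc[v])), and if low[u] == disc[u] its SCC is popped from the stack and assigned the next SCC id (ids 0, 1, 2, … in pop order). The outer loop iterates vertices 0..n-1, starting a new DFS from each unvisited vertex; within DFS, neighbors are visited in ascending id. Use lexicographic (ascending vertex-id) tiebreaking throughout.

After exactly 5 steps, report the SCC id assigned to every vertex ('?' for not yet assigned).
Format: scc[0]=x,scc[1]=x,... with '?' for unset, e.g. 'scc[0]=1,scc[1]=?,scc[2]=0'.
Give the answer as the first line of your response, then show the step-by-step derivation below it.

scc[0]=?,scc[1]=?,scc[2]=1,scc[3]=0,scc[4]=?,scc[5]=?,scc[6]=?,scc[7]=2,scc[8]=3

step 1: low=(low[0]=0,low[1]=0,low[2]=2,low[3]=3,low[4]=?,low[5]=?,low[6]=?,low[7]=?,low[8]=?); scc=(scc[0]=?,scc[1]=?,scc[2]=?,scc[3]=0,scc[4]=?,scc[5]=?,scc[6]=?,scc[7]=?,scc[8]=?)
step 2: low=(low[0]=0,low[1]=0,low[2]=2,low[3]=3,low[4]=?,low[5]=?,low[6]=?,low[7]=?,low[8]=?); scc=(scc[0]=?,scc[1]=?,scc[2]=1,scc[3]=0,scc[4]=?,scc[5]=?,scc[6]=?,scc[7]=?,scc[8]=?)
step 3: low=(low[0]=0,low[1]=0,low[2]=2,low[3]=3,low[4]=?,low[5]=?,low[6]=?,low[7]=?,low[8]=?); scc=(scc[0]=?,scc[1]=?,scc[2]=1,scc[3]=0,scc[4]=?,scc[5]=?,scc[6]=?,scc[7]=?,scc[8]=?)
step 4: low=(low[0]=0,low[1]=0,low[2]=2,low[3]=3,low[4]=?,low[5]=4,low[6]=?,low[7]=6,low[8]=5); scc=(scc[0]=?,scc[1]=?,scc[2]=1,scc[3]=0,scc[4]=?,scc[5]=?,scc[6]=?,scc[7]=2,scc[8]=?)
step 5: low=(low[0]=0,low[1]=0,low[2]=2,low[3]=3,low[4]=?,low[5]=4,low[6]=?,low[7]=6,low[8]=5); scc=(scc[0]=?,scc[1]=?,scc[2]=1,scc[3]=0,scc[4]=?,scc[5]=?,scc[6]=?,scc[7]=2,scc[8]=3)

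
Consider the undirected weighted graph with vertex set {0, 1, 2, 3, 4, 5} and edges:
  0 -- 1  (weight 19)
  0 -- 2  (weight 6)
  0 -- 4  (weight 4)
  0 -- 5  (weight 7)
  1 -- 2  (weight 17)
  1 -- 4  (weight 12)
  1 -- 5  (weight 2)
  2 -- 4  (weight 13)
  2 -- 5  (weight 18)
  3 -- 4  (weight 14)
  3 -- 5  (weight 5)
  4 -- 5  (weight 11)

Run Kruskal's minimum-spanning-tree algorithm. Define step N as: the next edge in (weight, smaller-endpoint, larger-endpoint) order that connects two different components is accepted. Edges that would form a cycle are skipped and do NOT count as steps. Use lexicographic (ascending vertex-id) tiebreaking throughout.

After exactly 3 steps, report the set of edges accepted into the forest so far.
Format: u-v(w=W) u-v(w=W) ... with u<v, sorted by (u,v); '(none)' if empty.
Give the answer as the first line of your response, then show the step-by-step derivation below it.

0-4(w=4) 1-5(w=2) 3-5(w=5)

step 1: add edge 1-5 (w=2); MST = {1-5(w=2)}
step 2: add edge 0-4 (w=4); MST = {0-4(w=4) 1-5(w=2)}
step 3: add edge 3-5 (w=5); MST = {0-4(w=4) 1-5(w=2) 3-5(w=5)}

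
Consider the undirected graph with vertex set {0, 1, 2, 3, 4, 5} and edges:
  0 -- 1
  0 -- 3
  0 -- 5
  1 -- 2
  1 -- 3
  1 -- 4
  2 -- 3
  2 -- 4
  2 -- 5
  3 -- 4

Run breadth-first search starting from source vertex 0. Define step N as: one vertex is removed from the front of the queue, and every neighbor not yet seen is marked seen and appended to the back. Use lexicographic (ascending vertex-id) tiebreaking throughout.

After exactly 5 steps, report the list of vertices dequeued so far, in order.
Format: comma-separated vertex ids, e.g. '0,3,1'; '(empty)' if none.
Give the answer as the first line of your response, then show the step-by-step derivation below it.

0,1,3,5,2

step 1: dequeue 0; queue=[1,3,5]; order=0
step 2: dequeue 1; queue=[3,5,2,4]; order=0,1
step 3: dequeue 3; queue=[5,2,4]; order=0,1,3
step 4: dequeue 5; queue=[2,4]; order=0,1,3,5
step 5: dequeue 2; queue=[4]; order=0,1,3,5,2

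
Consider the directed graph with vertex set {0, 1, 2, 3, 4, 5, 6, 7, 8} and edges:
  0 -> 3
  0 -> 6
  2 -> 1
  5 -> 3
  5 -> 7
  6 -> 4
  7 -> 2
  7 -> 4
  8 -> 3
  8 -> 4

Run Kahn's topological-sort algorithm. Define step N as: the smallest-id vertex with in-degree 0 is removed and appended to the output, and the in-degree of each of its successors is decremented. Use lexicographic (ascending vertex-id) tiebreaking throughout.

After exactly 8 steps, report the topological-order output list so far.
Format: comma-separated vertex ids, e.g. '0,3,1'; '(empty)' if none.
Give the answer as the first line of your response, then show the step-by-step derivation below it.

0,5,6,7,2,1,8,3

step 1: output 0; order=[0]; indeg=(0,1,1,2,3,0,0,1,0)
step 2: output 5; order=[0,5]; indeg=(0,1,1,1,3,0,0,0,0)
step 3: output 6; order=[0,5,6]; indeg=(0,1,1,1,2,0,0,0,0)
step 4: output 7; order=[0,5,6,7]; indeg=(0,1,0,1,1,0,0,0,0)
step 5: output 2; order=[0,5,6,7,2]; indeg=(0,0,0,1,1,0,0,0,0)
step 6: output 1; order=[0,5,6,7,2,1]; indeg=(0,0,0,1,1,0,0,0,0)
step 7: output 8; order=[0,5,6,7,2,1,8]; indeg=(0,0,0,0,0,0,0,0,0)
step 8: output 3; order=[0,5,6,7,2,1,8,3]; indeg=(0,0,0,0,0,0,0,0,0)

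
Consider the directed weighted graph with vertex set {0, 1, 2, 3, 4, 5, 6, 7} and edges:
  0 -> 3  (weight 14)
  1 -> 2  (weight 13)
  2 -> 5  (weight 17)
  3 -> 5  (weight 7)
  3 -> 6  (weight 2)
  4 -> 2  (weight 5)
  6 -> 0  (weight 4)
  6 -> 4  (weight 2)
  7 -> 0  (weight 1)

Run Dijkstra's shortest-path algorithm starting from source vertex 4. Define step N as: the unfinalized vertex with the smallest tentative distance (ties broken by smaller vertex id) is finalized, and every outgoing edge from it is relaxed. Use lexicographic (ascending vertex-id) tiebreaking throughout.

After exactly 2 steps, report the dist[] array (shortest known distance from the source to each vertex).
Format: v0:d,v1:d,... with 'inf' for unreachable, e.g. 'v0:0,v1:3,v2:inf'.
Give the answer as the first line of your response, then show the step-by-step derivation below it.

v0:inf,v1:inf,v2:5,v3:inf,v4:0,v5:22,v6:inf,v7:inf

step 1: dist = v0:inf,v1:inf,v2:5,v3:inf,v4:0,v5:inf,v6:inf,v7:inf
step 2: dist = v0:inf,v1:inf,v2:5,v3:inf,v4:0,v5:22,v6:inf,v7:inf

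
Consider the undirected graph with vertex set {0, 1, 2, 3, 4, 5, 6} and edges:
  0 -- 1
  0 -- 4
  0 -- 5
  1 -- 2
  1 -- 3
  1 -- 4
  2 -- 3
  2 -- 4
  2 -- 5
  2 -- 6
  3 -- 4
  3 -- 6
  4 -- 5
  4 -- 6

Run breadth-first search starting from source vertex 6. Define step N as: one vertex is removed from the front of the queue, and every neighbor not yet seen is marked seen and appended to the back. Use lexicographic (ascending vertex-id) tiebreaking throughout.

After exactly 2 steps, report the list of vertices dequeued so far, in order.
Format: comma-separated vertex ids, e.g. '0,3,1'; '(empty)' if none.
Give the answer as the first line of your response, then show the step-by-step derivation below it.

6,2

step 1: dequeue 6; queue=[2,3,4]; order=6
step 2: dequeue 2; queue=[3,4,1,5]; order=6,2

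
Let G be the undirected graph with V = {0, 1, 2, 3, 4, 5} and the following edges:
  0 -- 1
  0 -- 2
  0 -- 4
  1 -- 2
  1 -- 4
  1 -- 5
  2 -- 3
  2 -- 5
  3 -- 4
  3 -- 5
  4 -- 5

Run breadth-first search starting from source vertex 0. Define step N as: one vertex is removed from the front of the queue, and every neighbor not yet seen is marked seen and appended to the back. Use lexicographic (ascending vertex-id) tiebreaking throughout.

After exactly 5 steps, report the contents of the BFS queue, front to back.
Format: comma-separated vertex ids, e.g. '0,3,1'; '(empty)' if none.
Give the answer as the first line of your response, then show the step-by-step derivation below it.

3

step 1: dequeue 0; queue=[1,2,4]; order=0
step 2: dequeue 1; queue=[2,4,5]; order=0,1
step 3: dequeue 2; queue=[4,5,3]; order=0,1,2
step 4: dequeue 4; queue=[5,3]; order=0,1,2,4
step 5: dequeue 5; queue=[3]; order=0,1,2,4,5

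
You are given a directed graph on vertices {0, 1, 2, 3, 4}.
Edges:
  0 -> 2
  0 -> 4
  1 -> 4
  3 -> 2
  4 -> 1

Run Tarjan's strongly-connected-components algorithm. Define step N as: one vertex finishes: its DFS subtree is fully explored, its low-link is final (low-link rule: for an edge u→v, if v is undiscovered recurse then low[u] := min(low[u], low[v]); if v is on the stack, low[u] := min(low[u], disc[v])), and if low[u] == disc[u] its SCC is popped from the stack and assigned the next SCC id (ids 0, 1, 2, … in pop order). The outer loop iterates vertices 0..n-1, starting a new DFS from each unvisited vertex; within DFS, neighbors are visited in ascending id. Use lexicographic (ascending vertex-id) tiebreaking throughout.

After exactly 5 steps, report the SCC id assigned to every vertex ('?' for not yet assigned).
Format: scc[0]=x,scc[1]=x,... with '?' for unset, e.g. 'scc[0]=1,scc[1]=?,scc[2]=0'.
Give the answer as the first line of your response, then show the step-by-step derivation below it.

scc[0]=2,scc[1]=1,scc[2]=0,scc[3]=3,scc[4]=1

step 1: low=(low[0]=0,low[1]=?,low[2]=1,low[3]=?,low[4]=?); scc=(scc[0]=?,scc[1]=?,scc[2]=0,scc[3]=?,scc[4]=?)
step 2: low=(low[0]=0,low[1]=2,low[2]=1,low[3]=?,low[4]=2); scc=(scc[0]=?,scc[1]=?,scc[2]=0,scc[3]=?,scc[4]=?)
step 3: low=(low[0]=0,low[1]=2,low[2]=1,low[3]=?,low[4]=2); scc=(scc[0]=?,scc[1]=1,scc[2]=0,scc[3]=?,scc[4]=1)
step 4: low=(low[0]=0,low[1]=2,low[2]=1,low[3]=?,low[4]=2); scc=(scc[0]=2,scc[1]=1,scc[2]=0,scc[3]=?,scc[4]=1)
step 5: low=(low[0]=0,low[1]=2,low[2]=1,low[3]=4,low[4]=2); scc=(scc[0]=2,scc[1]=1,scc[2]=0,scc[3]=3,scc[4]=1)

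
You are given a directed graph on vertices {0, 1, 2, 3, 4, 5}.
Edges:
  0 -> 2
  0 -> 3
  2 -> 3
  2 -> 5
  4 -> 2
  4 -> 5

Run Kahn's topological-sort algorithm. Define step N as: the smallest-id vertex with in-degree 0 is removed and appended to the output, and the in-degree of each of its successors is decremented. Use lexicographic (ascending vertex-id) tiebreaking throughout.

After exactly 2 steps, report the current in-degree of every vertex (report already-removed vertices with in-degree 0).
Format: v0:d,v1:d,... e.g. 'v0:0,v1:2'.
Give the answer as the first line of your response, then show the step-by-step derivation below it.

v0:0,v1:0,v2:1,v3:1,v4:0,v5:2

step 1: output 0; order=[0]; indeg=(0,0,1,1,0,2)
step 2: output 1; order=[0,1]; indeg=(0,0,1,1,0,2)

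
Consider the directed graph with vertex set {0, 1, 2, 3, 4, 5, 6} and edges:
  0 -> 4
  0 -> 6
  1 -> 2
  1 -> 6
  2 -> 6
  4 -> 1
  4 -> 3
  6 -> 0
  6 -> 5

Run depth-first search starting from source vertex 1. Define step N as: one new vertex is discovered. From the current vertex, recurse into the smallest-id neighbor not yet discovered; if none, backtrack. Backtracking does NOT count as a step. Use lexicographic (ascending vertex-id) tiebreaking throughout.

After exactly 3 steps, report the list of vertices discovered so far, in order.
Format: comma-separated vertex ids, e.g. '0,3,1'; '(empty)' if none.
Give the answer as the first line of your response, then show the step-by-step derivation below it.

1,2,6

step 1: discover 1; path=1; order=1
step 2: discover 2; path=1>2; order=1,2
step 3: discover 6; path=1>2>6; order=1,2,6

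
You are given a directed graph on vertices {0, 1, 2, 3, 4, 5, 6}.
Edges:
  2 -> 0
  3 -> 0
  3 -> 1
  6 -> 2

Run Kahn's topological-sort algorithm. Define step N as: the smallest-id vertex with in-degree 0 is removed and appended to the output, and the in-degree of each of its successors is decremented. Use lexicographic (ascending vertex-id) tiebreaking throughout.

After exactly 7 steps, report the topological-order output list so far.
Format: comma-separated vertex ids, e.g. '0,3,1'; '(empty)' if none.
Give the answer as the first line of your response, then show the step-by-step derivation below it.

3,1,4,5,6,2,0

step 1: output 3; order=[3]; indeg=(1,0,1,0,0,0,0)
step 2: output 1; order=[3,1]; indeg=(1,0,1,0,0,0,0)
step 3: output 4; order=[3,1,4]; indeg=(1,0,1,0,0,0,0)
step 4: output 5; order=[3,1,4,5]; indeg=(1,0,1,0,0,0,0)
step 5: output 6; order=[3,1,4,5,6]; indeg=(1,0,0,0,0,0,0)
step 6: output 2; order=[3,1,4,5,6,2]; indeg=(0,0,0,0,0,0,0)
step 7: output 0; order=[3,1,4,5,6,2,0]; indeg=(0,0,0,0,0,0,0)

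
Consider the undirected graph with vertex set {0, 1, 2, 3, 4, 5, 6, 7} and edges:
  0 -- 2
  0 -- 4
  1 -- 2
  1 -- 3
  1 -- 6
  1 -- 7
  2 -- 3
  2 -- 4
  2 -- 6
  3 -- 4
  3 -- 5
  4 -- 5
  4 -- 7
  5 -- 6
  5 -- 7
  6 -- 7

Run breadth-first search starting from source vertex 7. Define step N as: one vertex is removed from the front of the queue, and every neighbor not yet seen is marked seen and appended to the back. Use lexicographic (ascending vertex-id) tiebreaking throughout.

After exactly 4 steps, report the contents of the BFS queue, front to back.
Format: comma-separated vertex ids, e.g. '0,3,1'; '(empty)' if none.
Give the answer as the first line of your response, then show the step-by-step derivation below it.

6,2,3,0

step 1: dequeue 7; queue=[1,4,5,6]; order=7
step 2: dequeue 1; queue=[4,5,6,2,3]; order=7,1
step 3: dequeue 4; queue=[5,6,2,3,0]; order=7,1,4
step 4: dequeue 5; queue=[6,2,3,0]; order=7,1,4,5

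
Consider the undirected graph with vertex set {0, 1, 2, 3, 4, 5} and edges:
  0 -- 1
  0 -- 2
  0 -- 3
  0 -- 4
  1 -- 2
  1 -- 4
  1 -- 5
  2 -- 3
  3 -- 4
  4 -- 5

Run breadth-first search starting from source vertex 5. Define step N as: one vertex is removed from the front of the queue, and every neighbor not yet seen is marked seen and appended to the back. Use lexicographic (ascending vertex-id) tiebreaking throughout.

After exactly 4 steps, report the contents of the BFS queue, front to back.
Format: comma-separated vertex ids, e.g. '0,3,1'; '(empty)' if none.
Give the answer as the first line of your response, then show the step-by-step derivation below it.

2,3

step 1: dequeue 5; queue=[1,4]; order=5
step 2: dequeue 1; queue=[4,0,2]; order=5,1
step 3: dequeue 4; queue=[0,2,3]; order=5,1,4
step 4: dequeue 0; queue=[2,3]; order=5,1,4,0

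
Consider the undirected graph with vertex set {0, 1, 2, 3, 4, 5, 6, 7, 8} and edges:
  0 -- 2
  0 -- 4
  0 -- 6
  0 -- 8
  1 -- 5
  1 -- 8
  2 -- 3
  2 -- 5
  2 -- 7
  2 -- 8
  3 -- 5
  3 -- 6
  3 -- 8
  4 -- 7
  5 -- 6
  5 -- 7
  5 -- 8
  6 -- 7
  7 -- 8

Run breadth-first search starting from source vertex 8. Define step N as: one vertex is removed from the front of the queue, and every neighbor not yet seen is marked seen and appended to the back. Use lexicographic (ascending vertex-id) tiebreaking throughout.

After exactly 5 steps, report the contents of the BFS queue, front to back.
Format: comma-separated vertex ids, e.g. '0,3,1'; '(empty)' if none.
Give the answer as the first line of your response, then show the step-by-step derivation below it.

5,7,4,6

step 1: dequeue 8; queue=[0,1,2,3,5,7]; order=8
step 2: dequeue 0; queue=[1,2,3,5,7,4,6]; order=8,0
step 3: dequeue 1; queue=[2,3,5,7,4,6]; order=8,0,1
step 4: dequeue 2; queue=[3,5,7,4,6]; order=8,0,1,2
step 5: dequeue 3; queue=[5,7,4,6]; order=8,0,1,2,3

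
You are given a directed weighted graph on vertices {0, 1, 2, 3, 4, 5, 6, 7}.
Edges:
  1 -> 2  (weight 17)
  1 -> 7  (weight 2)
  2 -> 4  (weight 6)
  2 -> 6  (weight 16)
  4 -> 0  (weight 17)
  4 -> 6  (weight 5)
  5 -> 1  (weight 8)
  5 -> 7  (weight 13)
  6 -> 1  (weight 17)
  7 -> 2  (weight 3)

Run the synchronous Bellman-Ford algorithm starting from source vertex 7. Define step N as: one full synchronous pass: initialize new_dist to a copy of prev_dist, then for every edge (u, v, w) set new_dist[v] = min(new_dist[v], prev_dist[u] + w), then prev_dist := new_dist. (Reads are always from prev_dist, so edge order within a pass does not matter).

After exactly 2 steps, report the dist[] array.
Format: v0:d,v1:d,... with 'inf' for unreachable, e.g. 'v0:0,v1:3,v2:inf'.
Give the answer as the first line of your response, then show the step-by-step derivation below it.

v0:inf,v1:inf,v2:3,v3:inf,v4:9,v5:inf,v6:19,v7:0

step 1: dist = v0:inf,v1:inf,v2:3,v3:inf,v4:inf,v5:inf,v6:inf,v7:0
step 2: dist = v0:inf,v1:inf,v2:3,v3:inf,v4:9,v5:inf,v6:19,v7:0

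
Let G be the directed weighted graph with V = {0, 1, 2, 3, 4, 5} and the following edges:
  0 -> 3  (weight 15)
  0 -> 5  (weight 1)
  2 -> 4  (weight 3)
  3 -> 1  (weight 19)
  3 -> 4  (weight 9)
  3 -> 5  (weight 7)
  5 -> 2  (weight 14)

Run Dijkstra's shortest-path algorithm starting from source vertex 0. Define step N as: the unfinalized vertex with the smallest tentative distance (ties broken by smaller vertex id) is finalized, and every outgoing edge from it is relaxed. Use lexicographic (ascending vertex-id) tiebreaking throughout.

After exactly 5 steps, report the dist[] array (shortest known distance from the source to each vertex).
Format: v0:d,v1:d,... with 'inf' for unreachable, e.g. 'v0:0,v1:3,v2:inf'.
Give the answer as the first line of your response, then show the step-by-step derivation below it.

v0:0,v1:34,v2:15,v3:15,v4:18,v5:1

step 1: dist = v0:0,v1:inf,v2:inf,v3:15,v4:inf,v5:1
step 2: dist = v0:0,v1:inf,v2:15,v3:15,v4:inf,v5:1
step 3: dist = v0:0,v1:inf,v2:15,v3:15,v4:18,v5:1
step 4: dist = v0:0,v1:34,v2:15,v3:15,v4:18,v5:1
step 5: dist = v0:0,v1:34,v2:15,v3:15,v4:18,v5:1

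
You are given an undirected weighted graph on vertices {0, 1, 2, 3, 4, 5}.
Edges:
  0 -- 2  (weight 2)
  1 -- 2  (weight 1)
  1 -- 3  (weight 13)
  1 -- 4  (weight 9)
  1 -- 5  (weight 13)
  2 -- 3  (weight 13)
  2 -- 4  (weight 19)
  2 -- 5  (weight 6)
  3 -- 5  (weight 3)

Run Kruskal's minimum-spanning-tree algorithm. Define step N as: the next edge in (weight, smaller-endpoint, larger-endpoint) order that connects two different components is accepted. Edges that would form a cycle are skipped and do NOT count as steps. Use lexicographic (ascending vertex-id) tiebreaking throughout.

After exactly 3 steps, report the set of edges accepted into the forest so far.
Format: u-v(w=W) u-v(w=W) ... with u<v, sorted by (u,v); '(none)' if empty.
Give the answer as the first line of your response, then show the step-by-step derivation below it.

0-2(w=2) 1-2(w=1) 3-5(w=3)

step 1: add edge 1-2 (w=1); MST = {1-2(w=1)}
step 2: add edge 0-2 (w=2); MST = {0-2(w=2) 1-2(w=1)}
step 3: add edge 3-5 (w=3); MST = {0-2(w=2) 1-2(w=1) 3-5(w=3)}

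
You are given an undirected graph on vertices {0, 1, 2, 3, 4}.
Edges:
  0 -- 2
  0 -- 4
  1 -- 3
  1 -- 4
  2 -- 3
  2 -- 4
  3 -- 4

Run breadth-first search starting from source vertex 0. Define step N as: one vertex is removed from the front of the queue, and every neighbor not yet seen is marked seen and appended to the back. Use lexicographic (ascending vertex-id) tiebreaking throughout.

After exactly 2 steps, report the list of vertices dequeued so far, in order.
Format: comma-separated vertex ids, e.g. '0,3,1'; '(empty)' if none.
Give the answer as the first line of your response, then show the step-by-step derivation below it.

0,2

step 1: dequeue 0; queue=[2,4]; order=0
step 2: dequeue 2; queue=[4,3]; order=0,2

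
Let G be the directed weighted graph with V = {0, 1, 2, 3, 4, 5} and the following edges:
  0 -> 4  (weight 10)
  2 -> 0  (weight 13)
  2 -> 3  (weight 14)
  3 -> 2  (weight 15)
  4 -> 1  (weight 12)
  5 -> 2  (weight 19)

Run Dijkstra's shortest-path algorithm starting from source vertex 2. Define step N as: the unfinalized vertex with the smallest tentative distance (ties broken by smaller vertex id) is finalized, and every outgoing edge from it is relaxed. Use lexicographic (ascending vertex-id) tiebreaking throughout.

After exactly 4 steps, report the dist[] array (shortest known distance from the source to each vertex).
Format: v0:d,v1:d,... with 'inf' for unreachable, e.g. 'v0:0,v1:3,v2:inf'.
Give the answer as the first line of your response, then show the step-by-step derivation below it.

v0:13,v1:35,v2:0,v3:14,v4:23,v5:inf

step 1: dist = v0:13,v1:inf,v2:0,v3:14,v4:inf,v5:inf
step 2: dist = v0:13,v1:inf,v2:0,v3:14,v4:23,v5:inf
step 3: dist = v0:13,v1:inf,v2:0,v3:14,v4:23,v5:inf
step 4: dist = v0:13,v1:35,v2:0,v3:14,v4:23,v5:inf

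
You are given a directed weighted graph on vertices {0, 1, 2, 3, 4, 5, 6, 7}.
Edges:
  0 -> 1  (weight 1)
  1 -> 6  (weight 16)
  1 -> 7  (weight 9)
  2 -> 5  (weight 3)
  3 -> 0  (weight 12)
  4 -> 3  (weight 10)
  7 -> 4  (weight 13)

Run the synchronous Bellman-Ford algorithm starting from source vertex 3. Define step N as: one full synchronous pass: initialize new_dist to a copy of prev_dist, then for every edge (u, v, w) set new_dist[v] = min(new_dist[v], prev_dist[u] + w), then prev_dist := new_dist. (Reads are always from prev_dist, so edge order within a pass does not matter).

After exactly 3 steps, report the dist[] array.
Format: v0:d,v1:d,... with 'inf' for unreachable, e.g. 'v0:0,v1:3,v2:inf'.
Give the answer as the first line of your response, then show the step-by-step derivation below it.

v0:12,v1:13,v2:inf,v3:0,v4:inf,v5:inf,v6:29,v7:22

step 1: dist = v0:12,v1:inf,v2:inf,v3:0,v4:inf,v5:inf,v6:inf,v7:inf
step 2: dist = v0:12,v1:13,v2:inf,v3:0,v4:inf,v5:inf,v6:inf,v7:inf
step 3: dist = v0:12,v1:13,v2:inf,v3:0,v4:inf,v5:inf,v6:29,v7:22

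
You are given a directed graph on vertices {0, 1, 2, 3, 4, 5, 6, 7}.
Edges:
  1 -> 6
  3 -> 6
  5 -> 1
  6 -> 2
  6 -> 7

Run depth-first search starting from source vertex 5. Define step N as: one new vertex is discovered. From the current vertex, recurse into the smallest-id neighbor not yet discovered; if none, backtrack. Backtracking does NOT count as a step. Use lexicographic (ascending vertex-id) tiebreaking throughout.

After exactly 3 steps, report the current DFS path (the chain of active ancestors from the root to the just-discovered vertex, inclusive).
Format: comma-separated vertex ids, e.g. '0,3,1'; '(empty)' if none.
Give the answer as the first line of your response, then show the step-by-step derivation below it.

5,1,6

step 1: discover 5; path=5; order=5
step 2: discover 1; path=5>1; order=5,1
step 3: discover 6; path=5>1>6; order=5,1,6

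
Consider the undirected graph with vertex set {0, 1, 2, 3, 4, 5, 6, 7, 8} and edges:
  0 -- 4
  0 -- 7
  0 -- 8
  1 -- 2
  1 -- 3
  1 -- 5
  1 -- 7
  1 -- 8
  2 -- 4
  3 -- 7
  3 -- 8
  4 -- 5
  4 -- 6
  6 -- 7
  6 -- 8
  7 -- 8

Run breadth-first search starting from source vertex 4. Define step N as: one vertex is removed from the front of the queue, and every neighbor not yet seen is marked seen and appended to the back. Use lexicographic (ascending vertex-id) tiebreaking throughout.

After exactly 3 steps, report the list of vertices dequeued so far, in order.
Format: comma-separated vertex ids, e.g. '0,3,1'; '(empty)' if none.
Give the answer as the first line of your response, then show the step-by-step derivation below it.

4,0,2

step 1: dequeue 4; queue=[0,2,5,6]; order=4
step 2: dequeue 0; queue=[2,5,6,7,8]; order=4,0
step 3: dequeue 2; queue=[5,6,7,8,1]; order=4,0,2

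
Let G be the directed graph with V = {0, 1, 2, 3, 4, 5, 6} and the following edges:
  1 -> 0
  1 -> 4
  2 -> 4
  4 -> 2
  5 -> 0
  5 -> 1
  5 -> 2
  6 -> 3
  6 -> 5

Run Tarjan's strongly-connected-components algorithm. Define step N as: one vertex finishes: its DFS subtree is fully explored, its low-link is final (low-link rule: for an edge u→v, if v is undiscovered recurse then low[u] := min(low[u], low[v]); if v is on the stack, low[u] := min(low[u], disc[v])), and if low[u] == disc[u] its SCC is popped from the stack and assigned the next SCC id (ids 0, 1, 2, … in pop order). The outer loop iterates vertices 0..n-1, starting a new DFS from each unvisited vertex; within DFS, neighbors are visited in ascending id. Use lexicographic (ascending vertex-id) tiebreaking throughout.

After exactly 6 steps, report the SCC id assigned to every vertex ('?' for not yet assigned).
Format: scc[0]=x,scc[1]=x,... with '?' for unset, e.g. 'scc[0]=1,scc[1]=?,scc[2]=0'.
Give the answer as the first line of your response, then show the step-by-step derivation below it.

scc[0]=0,scc[1]=2,scc[2]=1,scc[3]=3,scc[4]=1,scc[5]=4,scc[6]=?

step 1: low=(low[0]=0,low[1]=?,low[2]=?,low[3]=?,low[4]=?,low[5]=?,low[6]=?); scc=(scc[0]=0,scc[1]=?,scc[2]=?,scc[3]=?,scc[4]=?,scc[5]=?,scc[6]=?)
step 2: low=(low[0]=0,low[1]=1,low[2]=2,low[3]=?,low[4]=2,low[5]=?,low[6]=?); scc=(scc[0]=0,scc[1]=?,scc[2]=?,scc[3]=?,scc[4]=?,scc[5]=?,scc[6]=?)
step 3: low=(low[0]=0,low[1]=1,low[2]=2,low[3]=?,low[4]=2,low[5]=?,low[6]=?); scc=(scc[0]=0,scc[1]=?,scc[2]=1,scc[3]=?,scc[4]=1,scc[5]=?,scc[6]=?)
step 4: low=(low[0]=0,low[1]=1,low[2]=2,low[3]=?,low[4]=2,low[5]=?,low[6]=?); scc=(scc[0]=0,scc[1]=2,scc[2]=1,scc[3]=?,scc[4]=1,scc[5]=?,scc[6]=?)
step 5: low=(low[0]=0,low[1]=1,low[2]=2,low[3]=4,low[4]=2,low[5]=?,low[6]=?); scc=(scc[0]=0,scc[1]=2,scc[2]=1,scc[3]=3,scc[4]=1,scc[5]=?,scc[6]=?)
step 6: low=(low[0]=0,low[1]=1,low[2]=2,low[3]=4,low[4]=2,low[5]=5,low[6]=?); scc=(scc[0]=0,scc[1]=2,scc[2]=1,scc[3]=3,scc[4]=1,scc[5]=4,scc[6]=?)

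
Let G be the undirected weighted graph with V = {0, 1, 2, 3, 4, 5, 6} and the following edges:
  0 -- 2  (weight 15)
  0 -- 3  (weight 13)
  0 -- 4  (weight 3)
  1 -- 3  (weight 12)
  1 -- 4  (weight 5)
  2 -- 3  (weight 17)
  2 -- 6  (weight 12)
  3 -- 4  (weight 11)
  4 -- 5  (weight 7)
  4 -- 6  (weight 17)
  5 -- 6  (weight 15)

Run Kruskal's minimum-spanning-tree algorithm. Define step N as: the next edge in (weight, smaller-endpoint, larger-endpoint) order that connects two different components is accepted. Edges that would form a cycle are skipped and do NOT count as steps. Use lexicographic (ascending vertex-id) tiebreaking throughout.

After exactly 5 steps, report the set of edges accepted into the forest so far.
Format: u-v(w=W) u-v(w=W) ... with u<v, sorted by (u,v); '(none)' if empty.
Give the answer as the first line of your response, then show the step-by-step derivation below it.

0-4(w=3) 1-4(w=5) 2-6(w=12) 3-4(w=11) 4-5(w=7)

step 1: add edge 0-4 (w=3); MST = {0-4(w=3)}
step 2: add edge 1-4 (w=5); MST = {0-4(w=3) 1-4(w=5)}
step 3: add edge 4-5 (w=7); MST = {0-4(w=3) 1-4(w=5) 4-5(w=7)}
step 4: add edge 3-4 (w=11); MST = {0-4(w=3) 1-4(w=5) 3-4(w=11) 4-5(w=7)}
step 5: add edge 2-6 (w=12); MST = {0-4(w=3) 1-4(w=5) 2-6(w=12) 3-4(w=11) 4-5(w=7)}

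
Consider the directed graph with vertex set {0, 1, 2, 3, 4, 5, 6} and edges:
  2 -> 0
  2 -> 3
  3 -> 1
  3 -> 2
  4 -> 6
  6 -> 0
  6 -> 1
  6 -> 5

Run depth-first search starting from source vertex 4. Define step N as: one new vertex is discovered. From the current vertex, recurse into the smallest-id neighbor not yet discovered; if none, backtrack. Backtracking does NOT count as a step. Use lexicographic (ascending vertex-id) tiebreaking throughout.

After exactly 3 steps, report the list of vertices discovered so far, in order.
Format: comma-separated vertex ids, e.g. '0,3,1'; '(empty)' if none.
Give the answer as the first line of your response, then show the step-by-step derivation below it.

4,6,0

step 1: discover 4; path=4; order=4
step 2: discover 6; path=4>6; order=4,6
step 3: discover 0; path=4>6>0; order=4,6,0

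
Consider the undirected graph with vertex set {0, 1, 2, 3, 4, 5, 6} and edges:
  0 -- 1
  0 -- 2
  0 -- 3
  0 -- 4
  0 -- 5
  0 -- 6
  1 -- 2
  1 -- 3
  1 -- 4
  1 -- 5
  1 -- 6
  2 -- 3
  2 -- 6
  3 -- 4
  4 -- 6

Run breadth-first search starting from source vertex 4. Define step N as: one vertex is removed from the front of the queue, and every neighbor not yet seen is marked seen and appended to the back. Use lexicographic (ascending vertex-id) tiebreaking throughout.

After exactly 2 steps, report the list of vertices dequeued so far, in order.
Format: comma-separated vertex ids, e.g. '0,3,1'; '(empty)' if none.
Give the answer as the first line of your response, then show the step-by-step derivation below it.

4,0

step 1: dequeue 4; queue=[0,1,3,6]; order=4
step 2: dequeue 0; queue=[1,3,6,2,5]; order=4,0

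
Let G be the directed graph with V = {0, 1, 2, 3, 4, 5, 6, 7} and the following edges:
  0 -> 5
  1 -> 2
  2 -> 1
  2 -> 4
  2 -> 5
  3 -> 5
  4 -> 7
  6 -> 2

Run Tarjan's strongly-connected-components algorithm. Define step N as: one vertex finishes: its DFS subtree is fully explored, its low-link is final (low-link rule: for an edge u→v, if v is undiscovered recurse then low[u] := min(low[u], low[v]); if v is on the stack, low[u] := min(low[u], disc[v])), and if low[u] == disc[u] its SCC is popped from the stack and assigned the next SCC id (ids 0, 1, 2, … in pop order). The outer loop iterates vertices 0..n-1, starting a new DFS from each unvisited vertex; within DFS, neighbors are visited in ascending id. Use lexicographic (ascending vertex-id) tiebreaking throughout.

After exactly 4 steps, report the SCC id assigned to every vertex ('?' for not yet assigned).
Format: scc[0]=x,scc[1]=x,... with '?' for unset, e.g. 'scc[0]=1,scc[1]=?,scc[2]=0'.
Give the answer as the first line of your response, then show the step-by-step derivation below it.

scc[0]=1,scc[1]=?,scc[2]=?,scc[3]=?,scc[4]=3,scc[5]=0,scc[6]=?,scc[7]=2

step 1: low=(low[0]=0,low[1]=?,low[2]=?,low[3]=?,low[4]=?,low[5]=1,low[6]=?,low[7]=?); scc=(scc[0]=?,scc[1]=?,scc[2]=?,scc[3]=?,scc[4]=?,scc[5]=0,scc[6]=?,scc[7]=?)
step 2: low=(low[0]=0,low[1]=?,low[2]=?,low[3]=?,low[4]=?,low[5]=1,low[6]=?,low[7]=?); scc=(scc[0]=1,scc[1]=?,scc[2]=?,scc[3]=?,scc[4]=?,scc[5]=0,scc[6]=?,scc[7]=?)
step 3: low=(low[0]=0,low[1]=2,low[2]=2,low[3]=?,low[4]=4,low[5]=1,low[6]=?,low[7]=5); scc=(scc[0]=1,scc[1]=?,scc[2]=?,scc[3]=?,scc[4]=?,scc[5]=0,scc[6]=?,scc[7]=2)
step 4: low=(low[0]=0,low[1]=2,low[2]=2,low[3]=?,low[4]=4,low[5]=1,low[6]=?,low[7]=5); scc=(scc[0]=1,scc[1]=?,scc[2]=?,scc[3]=?,scc[4]=3,scc[5]=0,scc[6]=?,scc[7]=2)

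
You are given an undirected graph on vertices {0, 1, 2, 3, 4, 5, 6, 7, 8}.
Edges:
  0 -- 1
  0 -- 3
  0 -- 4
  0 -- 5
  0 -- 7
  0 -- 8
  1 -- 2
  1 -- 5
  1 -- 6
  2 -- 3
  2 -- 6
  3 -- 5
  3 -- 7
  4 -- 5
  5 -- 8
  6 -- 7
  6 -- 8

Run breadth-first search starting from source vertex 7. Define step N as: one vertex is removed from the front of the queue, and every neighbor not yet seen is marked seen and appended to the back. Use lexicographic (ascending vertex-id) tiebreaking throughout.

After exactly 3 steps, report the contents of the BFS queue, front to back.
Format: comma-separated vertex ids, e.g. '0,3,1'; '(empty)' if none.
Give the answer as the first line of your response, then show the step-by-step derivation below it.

6,1,4,5,8,2

step 1: dequeue 7; queue=[0,3,6]; order=7
step 2: dequeue 0; queue=[3,6,1,4,5,8]; order=7,0
step 3: dequeue 3; queue=[6,1,4,5,8,2]; order=7,0,3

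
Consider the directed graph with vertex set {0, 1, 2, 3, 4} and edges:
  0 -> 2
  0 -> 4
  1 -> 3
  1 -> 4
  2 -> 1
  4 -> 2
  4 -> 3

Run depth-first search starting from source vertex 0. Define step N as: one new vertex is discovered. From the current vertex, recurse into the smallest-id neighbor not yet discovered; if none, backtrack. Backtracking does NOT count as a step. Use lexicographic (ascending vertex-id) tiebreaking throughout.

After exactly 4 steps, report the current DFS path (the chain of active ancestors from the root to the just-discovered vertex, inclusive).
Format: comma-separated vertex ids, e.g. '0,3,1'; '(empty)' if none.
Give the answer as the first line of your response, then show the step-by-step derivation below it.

0,2,1,3

step 1: discover 0; path=0; order=0
step 2: discover 2; path=0>2; order=0,2
step 3: discover 1; path=0>2>1; order=0,2,1
step 4: discover 3; path=0>2>1>3; order=0,2,1,3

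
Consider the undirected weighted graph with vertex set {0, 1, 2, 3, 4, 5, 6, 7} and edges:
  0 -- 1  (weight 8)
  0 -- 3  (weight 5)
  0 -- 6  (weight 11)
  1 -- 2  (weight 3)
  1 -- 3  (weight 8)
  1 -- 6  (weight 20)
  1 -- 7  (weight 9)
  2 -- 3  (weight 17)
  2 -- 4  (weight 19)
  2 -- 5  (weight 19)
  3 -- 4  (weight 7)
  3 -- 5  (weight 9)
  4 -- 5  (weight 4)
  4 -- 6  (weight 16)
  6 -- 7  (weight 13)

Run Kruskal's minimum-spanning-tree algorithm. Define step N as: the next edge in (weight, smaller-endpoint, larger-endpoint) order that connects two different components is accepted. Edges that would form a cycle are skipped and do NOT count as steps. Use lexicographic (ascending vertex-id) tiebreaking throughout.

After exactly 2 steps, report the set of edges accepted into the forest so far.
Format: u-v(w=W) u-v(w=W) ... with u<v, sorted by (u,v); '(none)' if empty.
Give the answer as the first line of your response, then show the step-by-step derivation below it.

1-2(w=3) 4-5(w=4)

step 1: add edge 1-2 (w=3); MST = {1-2(w=3)}
step 2: add edge 4-5 (w=4); MST = {1-2(w=3) 4-5(w=4)}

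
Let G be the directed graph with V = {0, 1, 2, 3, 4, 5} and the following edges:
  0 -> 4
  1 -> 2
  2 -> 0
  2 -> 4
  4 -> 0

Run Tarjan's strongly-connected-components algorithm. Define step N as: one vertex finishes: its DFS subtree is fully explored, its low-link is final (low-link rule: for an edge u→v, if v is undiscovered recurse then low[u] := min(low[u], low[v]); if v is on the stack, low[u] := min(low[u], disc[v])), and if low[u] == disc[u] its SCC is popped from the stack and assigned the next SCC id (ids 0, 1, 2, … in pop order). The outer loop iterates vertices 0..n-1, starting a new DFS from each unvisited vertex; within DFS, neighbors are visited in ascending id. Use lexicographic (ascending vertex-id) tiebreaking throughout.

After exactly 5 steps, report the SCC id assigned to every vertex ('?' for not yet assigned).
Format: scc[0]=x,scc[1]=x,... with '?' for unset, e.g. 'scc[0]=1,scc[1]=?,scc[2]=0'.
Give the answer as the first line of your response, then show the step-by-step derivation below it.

scc[0]=0,scc[1]=2,scc[2]=1,scc[3]=3,scc[4]=0,scc[5]=?

step 1: low=(low[0]=0,low[1]=?,low[2]=?,low[3]=?,low[4]=0,low[5]=?); scc=(scc[0]=?,scc[1]=?,scc[2]=?,scc[3]=?,scc[4]=?,scc[5]=?)
step 2: low=(low[0]=0,low[1]=?,low[2]=?,low[3]=?,low[4]=0,low[5]=?); scc=(scc[0]=0,scc[1]=?,scc[2]=?,scc[3]=?,scc[4]=0,scc[5]=?)
step 3: low=(low[0]=0,low[1]=2,low[2]=3,low[3]=?,low[4]=0,low[5]=?); scc=(scc[0]=0,scc[1]=?,scc[2]=1,scc[3]=?,scc[4]=0,scc[5]=?)
step 4: low=(low[0]=0,low[1]=2,low[2]=3,low[3]=?,low[4]=0,low[5]=?); scc=(scc[0]=0,scc[1]=2,scc[2]=1,scc[3]=?,scc[4]=0,scc[5]=?)
step 5: low=(low[0]=0,low[1]=2,low[2]=3,low[3]=4,low[4]=0,low[5]=?); scc=(scc[0]=0,scc[1]=2,scc[2]=1,scc[3]=3,scc[4]=0,scc[5]=?)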